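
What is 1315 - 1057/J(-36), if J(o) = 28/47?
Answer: -1837/4 ≈ -459.25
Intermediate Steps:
J(o) = 28/47 (J(o) = 28*(1/47) = 28/47)
1315 - 1057/J(-36) = 1315 - 1057/28/47 = 1315 - 1057*47/28 = 1315 - 1*7097/4 = 1315 - 7097/4 = -1837/4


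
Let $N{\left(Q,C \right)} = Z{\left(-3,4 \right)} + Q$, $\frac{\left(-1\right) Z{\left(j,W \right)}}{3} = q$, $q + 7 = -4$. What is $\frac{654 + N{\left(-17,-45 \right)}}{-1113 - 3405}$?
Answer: $- \frac{335}{2259} \approx -0.1483$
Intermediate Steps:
$q = -11$ ($q = -7 - 4 = -11$)
$Z{\left(j,W \right)} = 33$ ($Z{\left(j,W \right)} = \left(-3\right) \left(-11\right) = 33$)
$N{\left(Q,C \right)} = 33 + Q$
$\frac{654 + N{\left(-17,-45 \right)}}{-1113 - 3405} = \frac{654 + \left(33 - 17\right)}{-1113 - 3405} = \frac{654 + 16}{-4518} = 670 \left(- \frac{1}{4518}\right) = - \frac{335}{2259}$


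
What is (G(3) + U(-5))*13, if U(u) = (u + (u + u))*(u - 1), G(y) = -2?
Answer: 1144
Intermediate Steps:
U(u) = 3*u*(-1 + u) (U(u) = (u + 2*u)*(-1 + u) = (3*u)*(-1 + u) = 3*u*(-1 + u))
(G(3) + U(-5))*13 = (-2 + 3*(-5)*(-1 - 5))*13 = (-2 + 3*(-5)*(-6))*13 = (-2 + 90)*13 = 88*13 = 1144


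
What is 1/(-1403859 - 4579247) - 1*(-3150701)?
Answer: 18850978057305/5983106 ≈ 3.1507e+6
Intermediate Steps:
1/(-1403859 - 4579247) - 1*(-3150701) = 1/(-5983106) + 3150701 = -1/5983106 + 3150701 = 18850978057305/5983106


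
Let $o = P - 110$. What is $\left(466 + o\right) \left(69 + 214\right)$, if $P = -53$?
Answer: $85749$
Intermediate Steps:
$o = -163$ ($o = -53 - 110 = -163$)
$\left(466 + o\right) \left(69 + 214\right) = \left(466 - 163\right) \left(69 + 214\right) = 303 \cdot 283 = 85749$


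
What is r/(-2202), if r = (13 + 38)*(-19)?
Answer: 323/734 ≈ 0.44005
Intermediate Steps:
r = -969 (r = 51*(-19) = -969)
r/(-2202) = -969/(-2202) = -969*(-1/2202) = 323/734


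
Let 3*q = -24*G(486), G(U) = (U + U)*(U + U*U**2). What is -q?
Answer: 892620585792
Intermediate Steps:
G(U) = 2*U*(U + U**3) (G(U) = (2*U)*(U + U**3) = 2*U*(U + U**3))
q = -892620585792 (q = (-48*486**2*(1 + 486**2))/3 = (-48*236196*(1 + 236196))/3 = (-48*236196*236197)/3 = (-24*111577573224)/3 = (1/3)*(-2677861757376) = -892620585792)
-q = -1*(-892620585792) = 892620585792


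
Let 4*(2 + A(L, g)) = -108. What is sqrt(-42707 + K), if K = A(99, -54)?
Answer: 4*I*sqrt(2671) ≈ 206.73*I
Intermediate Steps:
A(L, g) = -29 (A(L, g) = -2 + (1/4)*(-108) = -2 - 27 = -29)
K = -29
sqrt(-42707 + K) = sqrt(-42707 - 29) = sqrt(-42736) = 4*I*sqrt(2671)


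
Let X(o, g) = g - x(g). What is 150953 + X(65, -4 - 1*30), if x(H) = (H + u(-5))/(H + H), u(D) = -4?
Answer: 5131227/34 ≈ 1.5092e+5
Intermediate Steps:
x(H) = (-4 + H)/(2*H) (x(H) = (H - 4)/(H + H) = (-4 + H)/((2*H)) = (-4 + H)*(1/(2*H)) = (-4 + H)/(2*H))
X(o, g) = g - (-4 + g)/(2*g)
150953 + X(65, -4 - 1*30) = 150953 + (-½ + (-4 - 1*30) + 2/(-4 - 1*30)) = 150953 + (-½ + (-4 - 30) + 2/(-4 - 30)) = 150953 + (-½ - 34 + 2/(-34)) = 150953 + (-½ - 34 + 2*(-1/34)) = 150953 + (-½ - 34 - 1/17) = 150953 - 1175/34 = 5131227/34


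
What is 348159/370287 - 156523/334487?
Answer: 19498742444/41285395923 ≈ 0.47229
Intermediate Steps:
348159/370287 - 156523/334487 = 348159*(1/370287) - 156523*1/334487 = 116053/123429 - 156523/334487 = 19498742444/41285395923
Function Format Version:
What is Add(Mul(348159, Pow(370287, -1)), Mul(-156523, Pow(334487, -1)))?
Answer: Rational(19498742444, 41285395923) ≈ 0.47229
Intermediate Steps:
Add(Mul(348159, Pow(370287, -1)), Mul(-156523, Pow(334487, -1))) = Add(Mul(348159, Rational(1, 370287)), Mul(-156523, Rational(1, 334487))) = Add(Rational(116053, 123429), Rational(-156523, 334487)) = Rational(19498742444, 41285395923)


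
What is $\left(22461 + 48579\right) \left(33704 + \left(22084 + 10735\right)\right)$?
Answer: $4725793920$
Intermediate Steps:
$\left(22461 + 48579\right) \left(33704 + \left(22084 + 10735\right)\right) = 71040 \left(33704 + 32819\right) = 71040 \cdot 66523 = 4725793920$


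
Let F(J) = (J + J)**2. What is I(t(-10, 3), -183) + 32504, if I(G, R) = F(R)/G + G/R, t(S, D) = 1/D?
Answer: 238470227/549 ≈ 4.3437e+5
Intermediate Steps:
F(J) = 4*J**2 (F(J) = (2*J)**2 = 4*J**2)
I(G, R) = G/R + 4*R**2/G (I(G, R) = (4*R**2)/G + G/R = 4*R**2/G + G/R = G/R + 4*R**2/G)
I(t(-10, 3), -183) + 32504 = (1/(3*(-183)) + 4*(-183)**2/1/3) + 32504 = ((1/3)*(-1/183) + 4*33489/(1/3)) + 32504 = (-1/549 + 4*3*33489) + 32504 = (-1/549 + 401868) + 32504 = 220625531/549 + 32504 = 238470227/549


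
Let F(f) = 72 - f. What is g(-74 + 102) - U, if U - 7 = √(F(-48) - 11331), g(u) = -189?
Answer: -196 - I*√11211 ≈ -196.0 - 105.88*I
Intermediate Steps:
U = 7 + I*√11211 (U = 7 + √((72 - 1*(-48)) - 11331) = 7 + √((72 + 48) - 11331) = 7 + √(120 - 11331) = 7 + √(-11211) = 7 + I*√11211 ≈ 7.0 + 105.88*I)
g(-74 + 102) - U = -189 - (7 + I*√11211) = -189 + (-7 - I*√11211) = -196 - I*√11211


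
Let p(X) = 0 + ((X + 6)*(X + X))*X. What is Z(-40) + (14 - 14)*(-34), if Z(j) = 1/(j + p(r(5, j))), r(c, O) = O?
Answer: -1/108840 ≈ -9.1878e-6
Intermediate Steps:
p(X) = 2*X**2*(6 + X) (p(X) = 0 + ((6 + X)*(2*X))*X = 0 + (2*X*(6 + X))*X = 0 + 2*X**2*(6 + X) = 2*X**2*(6 + X))
Z(j) = 1/(j + 2*j**2*(6 + j))
Z(-40) + (14 - 14)*(-34) = 1/((-40)*(1 + 2*(-40)*(6 - 40))) + (14 - 14)*(-34) = -1/(40*(1 + 2*(-40)*(-34))) + 0*(-34) = -1/(40*(1 + 2720)) + 0 = -1/40/2721 + 0 = -1/40*1/2721 + 0 = -1/108840 + 0 = -1/108840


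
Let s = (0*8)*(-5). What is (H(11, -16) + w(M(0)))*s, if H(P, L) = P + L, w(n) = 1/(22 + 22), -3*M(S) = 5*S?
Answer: 0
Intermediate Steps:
M(S) = -5*S/3
s = 0 (s = 0*(-5) = 0)
w(n) = 1/44
H(P, L) = L + P
(H(11, -16) + w(M(0)))*s = ((-16 + 11) + 1/44)*0 = (-5 + 1/44)*0 = -219/44*0 = 0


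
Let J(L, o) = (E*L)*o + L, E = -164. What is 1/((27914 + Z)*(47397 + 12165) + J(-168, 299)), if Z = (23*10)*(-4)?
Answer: 1/1616054508 ≈ 6.1879e-10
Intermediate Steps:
Z = -920 (Z = 230*(-4) = -920)
J(L, o) = L - 164*L*o (J(L, o) = (-164*L)*o + L = -164*L*o + L = L - 164*L*o)
1/((27914 + Z)*(47397 + 12165) + J(-168, 299)) = 1/((27914 - 920)*(47397 + 12165) - 168*(1 - 164*299)) = 1/(26994*59562 - 168*(1 - 49036)) = 1/(1607816628 - 168*(-49035)) = 1/(1607816628 + 8237880) = 1/1616054508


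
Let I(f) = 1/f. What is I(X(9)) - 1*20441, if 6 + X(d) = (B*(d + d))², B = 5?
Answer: -165449453/8094 ≈ -20441.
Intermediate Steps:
X(d) = -6 + 100*d² (X(d) = -6 + (5*(d + d))² = -6 + (5*(2*d))² = -6 + (10*d)² = -6 + 100*d²)
I(X(9)) - 1*20441 = 1/(-6 + 100*9²) - 1*20441 = 1/(-6 + 100*81) - 20441 = 1/(-6 + 8100) - 20441 = 1/8094 - 20441 = -165449453/8094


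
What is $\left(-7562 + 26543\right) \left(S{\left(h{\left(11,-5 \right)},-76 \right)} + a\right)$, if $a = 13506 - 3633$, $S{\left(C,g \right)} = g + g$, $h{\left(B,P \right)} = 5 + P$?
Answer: $184514301$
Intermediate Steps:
$S{\left(C,g \right)} = 2 g$
$a = 9873$ ($a = 13506 - 3633 = 9873$)
$\left(-7562 + 26543\right) \left(S{\left(h{\left(11,-5 \right)},-76 \right)} + a\right) = \left(-7562 + 26543\right) \left(2 \left(-76\right) + 9873\right) = 18981 \left(-152 + 9873\right) = 18981 \cdot 9721 = 184514301$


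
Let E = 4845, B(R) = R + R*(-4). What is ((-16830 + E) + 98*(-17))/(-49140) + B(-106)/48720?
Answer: 810361/2850120 ≈ 0.28433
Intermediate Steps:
B(R) = -3*R (B(R) = R - 4*R = -3*R)
((-16830 + E) + 98*(-17))/(-49140) + B(-106)/48720 = ((-16830 + 4845) + 98*(-17))/(-49140) - 3*(-106)/48720 = (-11985 - 1666)*(-1/49140) + 318*(1/48720) = -13651*(-1/49140) + 53/8120 = 13651/49140 + 53/8120 = 810361/2850120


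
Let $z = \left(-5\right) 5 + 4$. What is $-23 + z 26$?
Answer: $-569$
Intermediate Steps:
$z = -21$ ($z = -25 + 4 = -21$)
$-23 + z 26 = -23 - 546 = -569$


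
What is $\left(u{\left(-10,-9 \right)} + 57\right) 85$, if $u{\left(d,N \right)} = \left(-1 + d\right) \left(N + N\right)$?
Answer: $21675$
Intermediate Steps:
$u{\left(d,N \right)} = 2 N \left(-1 + d\right)$ ($u{\left(d,N \right)} = \left(-1 + d\right) 2 N = 2 N \left(-1 + d\right)$)
$\left(u{\left(-10,-9 \right)} + 57\right) 85 = \left(2 \left(-9\right) \left(-1 - 10\right) + 57\right) 85 = \left(2 \left(-9\right) \left(-11\right) + 57\right) 85 = \left(198 + 57\right) 85 = 255 \cdot 85 = 21675$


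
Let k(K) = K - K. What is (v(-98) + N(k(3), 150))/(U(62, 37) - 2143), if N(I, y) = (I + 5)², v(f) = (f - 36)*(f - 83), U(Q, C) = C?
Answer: -8093/702 ≈ -11.528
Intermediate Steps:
k(K) = 0
v(f) = (-83 + f)*(-36 + f) (v(f) = (-36 + f)*(-83 + f) = (-83 + f)*(-36 + f))
N(I, y) = (5 + I)²
(v(-98) + N(k(3), 150))/(U(62, 37) - 2143) = ((2988 + (-98)² - 119*(-98)) + (5 + 0)²)/(37 - 2143) = ((2988 + 9604 + 11662) + 5²)/(-2106) = (24254 + 25)*(-1/2106) = 24279*(-1/2106) = -8093/702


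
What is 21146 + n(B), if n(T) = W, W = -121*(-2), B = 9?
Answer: 21388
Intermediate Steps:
W = 242
n(T) = 242
21146 + n(B) = 21146 + 242 = 21388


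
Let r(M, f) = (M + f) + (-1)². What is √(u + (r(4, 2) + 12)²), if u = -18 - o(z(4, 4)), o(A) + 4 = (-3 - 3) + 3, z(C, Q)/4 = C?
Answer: 5*√14 ≈ 18.708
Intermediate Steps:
r(M, f) = 1 + M + f (r(M, f) = (M + f) + 1 = 1 + M + f)
z(C, Q) = 4*C
o(A) = -7 (o(A) = -4 + ((-3 - 3) + 3) = -4 + (-6 + 3) = -4 - 3 = -7)
u = -11 (u = -18 - 1*(-7) = -18 + 7 = -11)
√(u + (r(4, 2) + 12)²) = √(-11 + ((1 + 4 + 2) + 12)²) = √(-11 + (7 + 12)²) = √(-11 + 19²) = √(-11 + 361) = √350 = 5*√14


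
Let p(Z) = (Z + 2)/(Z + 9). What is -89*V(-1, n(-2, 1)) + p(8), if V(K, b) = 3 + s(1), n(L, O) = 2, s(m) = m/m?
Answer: -6042/17 ≈ -355.41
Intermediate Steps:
s(m) = 1
V(K, b) = 4 (V(K, b) = 3 + 1 = 4)
p(Z) = (2 + Z)/(9 + Z)
-89*V(-1, n(-2, 1)) + p(8) = -89*4 + (2 + 8)/(9 + 8) = -356 + 10/17 = -6042/17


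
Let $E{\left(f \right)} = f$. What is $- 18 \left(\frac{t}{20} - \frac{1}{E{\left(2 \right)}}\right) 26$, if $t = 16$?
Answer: $- \frac{702}{5} \approx -140.4$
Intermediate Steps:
$- 18 \left(\frac{t}{20} - \frac{1}{E{\left(2 \right)}}\right) 26 = - 18 \left(\frac{16}{20} - \frac{1}{2}\right) 26 = - 18 \left(16 \cdot \frac{1}{20} - \frac{1}{2}\right) 26 = - 18 \left(\frac{4}{5} - \frac{1}{2}\right) 26 = \left(-18\right) \frac{3}{10} \cdot 26 = \left(- \frac{27}{5}\right) 26 = - \frac{702}{5}$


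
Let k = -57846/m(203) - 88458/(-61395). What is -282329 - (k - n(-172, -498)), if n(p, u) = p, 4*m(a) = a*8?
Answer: -1173034818358/4154395 ≈ -2.8236e+5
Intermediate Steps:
m(a) = 2*a (m(a) = (a*8)/4 = (8*a)/4 = 2*a)
k = -585923537/4154395 (k = -57846/(2*203) - 88458/(-61395) = -57846/406 - 88458*(-1/61395) = -57846*1/406 + 29486/20465 = -28923/203 + 29486/20465 = -585923537/4154395 ≈ -141.04)
-282329 - (k - n(-172, -498)) = -282329 - (-585923537/4154395 - 1*(-172)) = -282329 - (-585923537/4154395 + 172) = -282329 - 1*128632403/4154395 = -282329 - 128632403/4154395 = -1173034818358/4154395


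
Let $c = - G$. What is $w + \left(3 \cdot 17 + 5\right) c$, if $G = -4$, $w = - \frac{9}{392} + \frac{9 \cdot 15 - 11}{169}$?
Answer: $\frac{14886639}{66248} \approx 224.71$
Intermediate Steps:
$w = \frac{47087}{66248}$ ($w = \left(-9\right) \frac{1}{392} + \left(135 - 11\right) \frac{1}{169} = - \frac{9}{392} + 124 \cdot \frac{1}{169} = - \frac{9}{392} + \frac{124}{169} = \frac{47087}{66248} \approx 0.71077$)
$c = 4$ ($c = \left(-1\right) \left(-4\right) = 4$)
$w + \left(3 \cdot 17 + 5\right) c = \frac{47087}{66248} + \left(3 \cdot 17 + 5\right) 4 = \frac{47087}{66248} + \left(51 + 5\right) 4 = \frac{47087}{66248} + 56 \cdot 4 = \frac{47087}{66248} + 224 = \frac{14886639}{66248}$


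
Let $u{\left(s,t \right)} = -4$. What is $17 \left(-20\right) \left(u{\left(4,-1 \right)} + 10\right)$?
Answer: $-2040$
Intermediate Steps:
$17 \left(-20\right) \left(u{\left(4,-1 \right)} + 10\right) = 17 \left(-20\right) \left(-4 + 10\right) = \left(-340\right) 6 = -2040$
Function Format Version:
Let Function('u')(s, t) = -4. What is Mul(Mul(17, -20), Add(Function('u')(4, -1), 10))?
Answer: -2040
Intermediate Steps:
Mul(Mul(17, -20), Add(Function('u')(4, -1), 10)) = Mul(Mul(17, -20), Add(-4, 10)) = Mul(-340, 6) = -2040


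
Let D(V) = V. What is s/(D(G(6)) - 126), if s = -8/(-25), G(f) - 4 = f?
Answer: -2/725 ≈ -0.0027586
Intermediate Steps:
G(f) = 4 + f
s = 8/25 (s = -8*(-1/25) = 8/25 ≈ 0.32000)
s/(D(G(6)) - 126) = 8/(25*((4 + 6) - 126)) = 8/(25*(10 - 126)) = (8/25)/(-116) = (8/25)*(-1/116) = -2/725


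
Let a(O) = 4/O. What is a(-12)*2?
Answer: -⅔ ≈ -0.66667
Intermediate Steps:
a(-12)*2 = (4/(-12))*2 = (4*(-1/12))*2 = -⅓*2 = -⅔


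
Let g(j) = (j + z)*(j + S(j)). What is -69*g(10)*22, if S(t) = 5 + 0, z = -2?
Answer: -182160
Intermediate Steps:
S(t) = 5
g(j) = (-2 + j)*(5 + j) (g(j) = (j - 2)*(j + 5) = (-2 + j)*(5 + j))
-69*g(10)*22 = -69*(-10 + 10² + 3*10)*22 = -69*(-10 + 100 + 30)*22 = -69*120*22 = -8280*22 = -182160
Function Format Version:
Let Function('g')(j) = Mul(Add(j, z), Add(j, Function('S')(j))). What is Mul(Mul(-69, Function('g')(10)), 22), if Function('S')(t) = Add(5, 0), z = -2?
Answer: -182160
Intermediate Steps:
Function('S')(t) = 5
Function('g')(j) = Mul(Add(-2, j), Add(5, j)) (Function('g')(j) = Mul(Add(j, -2), Add(j, 5)) = Mul(Add(-2, j), Add(5, j)))
Mul(Mul(-69, Function('g')(10)), 22) = Mul(Mul(-69, Add(-10, Pow(10, 2), Mul(3, 10))), 22) = Mul(Mul(-69, Add(-10, 100, 30)), 22) = Mul(Mul(-69, 120), 22) = Mul(-8280, 22) = -182160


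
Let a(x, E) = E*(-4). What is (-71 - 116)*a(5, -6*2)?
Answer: -8976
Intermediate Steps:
a(x, E) = -4*E
(-71 - 116)*a(5, -6*2) = (-71 - 116)*(-(-24)*2) = -(-748)*(-12) = -187*48 = -8976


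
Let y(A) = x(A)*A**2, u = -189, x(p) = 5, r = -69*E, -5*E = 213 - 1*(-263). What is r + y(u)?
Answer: 925869/5 ≈ 1.8517e+5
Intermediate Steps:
E = -476/5 (E = -(213 - 1*(-263))/5 = -(213 + 263)/5 = -1/5*476 = -476/5 ≈ -95.200)
r = 32844/5 (r = -69*(-476/5) = 32844/5 ≈ 6568.8)
y(A) = 5*A**2
r + y(u) = 32844/5 + 5*(-189)**2 = 32844/5 + 5*35721 = 32844/5 + 178605 = 925869/5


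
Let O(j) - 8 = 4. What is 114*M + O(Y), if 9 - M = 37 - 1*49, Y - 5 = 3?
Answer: 2406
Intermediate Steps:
Y = 8 (Y = 5 + 3 = 8)
M = 21 (M = 9 - (37 - 1*49) = 9 - (37 - 49) = 9 - 1*(-12) = 9 + 12 = 21)
O(j) = 12 (O(j) = 8 + 4 = 12)
114*M + O(Y) = 114*21 + 12 = 2394 + 12 = 2406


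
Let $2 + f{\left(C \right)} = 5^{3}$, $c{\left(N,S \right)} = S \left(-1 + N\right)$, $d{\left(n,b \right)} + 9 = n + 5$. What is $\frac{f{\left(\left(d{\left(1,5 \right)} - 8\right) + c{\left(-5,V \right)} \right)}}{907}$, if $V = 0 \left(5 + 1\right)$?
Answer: $\frac{123}{907} \approx 0.13561$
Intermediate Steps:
$d{\left(n,b \right)} = -4 + n$ ($d{\left(n,b \right)} = -9 + \left(n + 5\right) = -9 + \left(5 + n\right) = -4 + n$)
$V = 0$ ($V = 0 \cdot 6 = 0$)
$f{\left(C \right)} = 123$ ($f{\left(C \right)} = -2 + 5^{3} = -2 + 125 = 123$)
$\frac{f{\left(\left(d{\left(1,5 \right)} - 8\right) + c{\left(-5,V \right)} \right)}}{907} = \frac{123}{907}$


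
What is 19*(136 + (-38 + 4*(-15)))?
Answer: 722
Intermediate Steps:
19*(136 + (-38 + 4*(-15))) = 19*(136 + (-38 - 60)) = 19*(136 - 98) = 19*38 = 722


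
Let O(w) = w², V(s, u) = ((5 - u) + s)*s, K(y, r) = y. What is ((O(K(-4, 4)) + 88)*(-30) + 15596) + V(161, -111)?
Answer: 57073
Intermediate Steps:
V(s, u) = s*(5 + s - u) (V(s, u) = (5 + s - u)*s = s*(5 + s - u))
((O(K(-4, 4)) + 88)*(-30) + 15596) + V(161, -111) = (((-4)² + 88)*(-30) + 15596) + 161*(5 + 161 - 1*(-111)) = ((16 + 88)*(-30) + 15596) + 161*(5 + 161 + 111) = (104*(-30) + 15596) + 161*277 = (-3120 + 15596) + 44597 = 12476 + 44597 = 57073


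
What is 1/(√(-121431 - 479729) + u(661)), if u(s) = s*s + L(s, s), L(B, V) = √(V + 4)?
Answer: 1/(436921 + √665 + 2*I*√150290) ≈ 2.2886e-6 - 4.061e-9*I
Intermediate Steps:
L(B, V) = √(4 + V)
u(s) = s² + √(4 + s) (u(s) = s*s + √(4 + s) = s² + √(4 + s))
1/(√(-121431 - 479729) + u(661)) = 1/(√(-121431 - 479729) + (661² + √(4 + 661))) = 1/(√(-601160) + (436921 + √665)) = 1/(2*I*√150290 + (436921 + √665)) = 1/(436921 + √665 + 2*I*√150290)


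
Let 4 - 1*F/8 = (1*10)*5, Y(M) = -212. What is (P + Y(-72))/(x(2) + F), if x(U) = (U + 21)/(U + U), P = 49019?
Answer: -21692/161 ≈ -134.73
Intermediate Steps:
F = -368 (F = 32 - 8*1*10*5 = 32 - 80*5 = 32 - 8*50 = 32 - 400 = -368)
x(U) = (21 + U)/(2*U) (x(U) = (21 + U)/((2*U)) = (21 + U)*(1/(2*U)) = (21 + U)/(2*U))
(P + Y(-72))/(x(2) + F) = (49019 - 212)/((½)*(21 + 2)/2 - 368) = 48807/((½)*(½)*23 - 368) = 48807/(23/4 - 368) = 48807/(-1449/4) = 48807*(-4/1449) = -21692/161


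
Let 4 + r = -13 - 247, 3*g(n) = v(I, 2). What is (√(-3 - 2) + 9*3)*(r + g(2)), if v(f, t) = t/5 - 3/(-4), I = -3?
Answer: -142353/20 - 15817*I*√5/60 ≈ -7117.6 - 589.46*I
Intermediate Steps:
v(f, t) = ¾ + t/5 (v(f, t) = t*(⅕) - 3*(-¼) = t/5 + ¾ = ¾ + t/5)
g(n) = 23/60 (g(n) = (¾ + (⅕)*2)/3 = (¾ + ⅖)/3 = (⅓)*(23/20) = 23/60)
r = -264 (r = -4 + (-13 - 247) = -4 - 260 = -264)
(√(-3 - 2) + 9*3)*(r + g(2)) = (√(-3 - 2) + 9*3)*(-264 + 23/60) = (√(-5) + 27)*(-15817/60) = (I*√5 + 27)*(-15817/60) = (27 + I*√5)*(-15817/60) = -142353/20 - 15817*I*√5/60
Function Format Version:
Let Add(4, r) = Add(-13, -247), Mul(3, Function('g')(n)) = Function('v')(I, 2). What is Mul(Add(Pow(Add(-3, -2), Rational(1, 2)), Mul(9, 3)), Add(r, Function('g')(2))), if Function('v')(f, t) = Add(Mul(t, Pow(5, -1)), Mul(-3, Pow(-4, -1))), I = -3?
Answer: Add(Rational(-142353, 20), Mul(Rational(-15817, 60), I, Pow(5, Rational(1, 2)))) ≈ Add(-7117.6, Mul(-589.46, I))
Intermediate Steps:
Function('v')(f, t) = Add(Rational(3, 4), Mul(Rational(1, 5), t)) (Function('v')(f, t) = Add(Mul(t, Rational(1, 5)), Mul(-3, Rational(-1, 4))) = Add(Mul(Rational(1, 5), t), Rational(3, 4)) = Add(Rational(3, 4), Mul(Rational(1, 5), t)))
Function('g')(n) = Rational(23, 60) (Function('g')(n) = Mul(Rational(1, 3), Add(Rational(3, 4), Mul(Rational(1, 5), 2))) = Mul(Rational(1, 3), Add(Rational(3, 4), Rational(2, 5))) = Mul(Rational(1, 3), Rational(23, 20)) = Rational(23, 60))
r = -264 (r = Add(-4, Add(-13, -247)) = Add(-4, -260) = -264)
Mul(Add(Pow(Add(-3, -2), Rational(1, 2)), Mul(9, 3)), Add(r, Function('g')(2))) = Mul(Add(Pow(Add(-3, -2), Rational(1, 2)), Mul(9, 3)), Add(-264, Rational(23, 60))) = Mul(Add(Pow(-5, Rational(1, 2)), 27), Rational(-15817, 60)) = Mul(Add(Mul(I, Pow(5, Rational(1, 2))), 27), Rational(-15817, 60)) = Mul(Add(27, Mul(I, Pow(5, Rational(1, 2)))), Rational(-15817, 60)) = Add(Rational(-142353, 20), Mul(Rational(-15817, 60), I, Pow(5, Rational(1, 2))))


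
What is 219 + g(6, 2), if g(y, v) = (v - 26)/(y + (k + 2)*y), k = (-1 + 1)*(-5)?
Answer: 653/3 ≈ 217.67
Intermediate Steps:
k = 0 (k = 0*(-5) = 0)
g(y, v) = (-26 + v)/(3*y) (g(y, v) = (v - 26)/(y + (0 + 2)*y) = (-26 + v)/(y + 2*y) = (-26 + v)/((3*y)) = (-26 + v)*(1/(3*y)) = (-26 + v)/(3*y))
219 + g(6, 2) = 219 + (⅓)*(-26 + 2)/6 = 219 + (⅓)*(⅙)*(-24) = 219 - 4/3 = 653/3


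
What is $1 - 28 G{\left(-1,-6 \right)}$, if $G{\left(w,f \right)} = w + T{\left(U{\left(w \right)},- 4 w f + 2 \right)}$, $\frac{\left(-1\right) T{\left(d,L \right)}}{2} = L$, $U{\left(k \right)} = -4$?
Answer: $-1203$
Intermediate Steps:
$T{\left(d,L \right)} = - 2 L$
$G{\left(w,f \right)} = -4 + w + 8 f w$ ($G{\left(w,f \right)} = w - 2 \left(- 4 w f + 2\right) = w - 2 \left(- 4 f w + 2\right) = w - 2 \left(2 - 4 f w\right) = w + \left(-4 + 8 f w\right) = -4 + w + 8 f w$)
$1 - 28 G{\left(-1,-6 \right)} = 1 - 28 \left(-4 - 1 + 8 \left(-6\right) \left(-1\right)\right) = 1 - 28 \left(-4 - 1 + 48\right) = 1 - 1204 = -1203$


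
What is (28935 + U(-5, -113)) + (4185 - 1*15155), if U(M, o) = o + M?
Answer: 17847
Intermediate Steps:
U(M, o) = M + o
(28935 + U(-5, -113)) + (4185 - 1*15155) = (28935 + (-5 - 113)) + (4185 - 1*15155) = (28935 - 118) + (4185 - 15155) = 28817 - 10970 = 17847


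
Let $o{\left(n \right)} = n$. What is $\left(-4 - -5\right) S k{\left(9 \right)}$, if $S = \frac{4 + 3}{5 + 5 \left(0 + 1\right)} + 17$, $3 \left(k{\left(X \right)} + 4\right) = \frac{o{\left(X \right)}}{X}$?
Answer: $- \frac{649}{10} \approx -64.9$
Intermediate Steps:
$k{\left(X \right)} = - \frac{11}{3}$ ($k{\left(X \right)} = -4 + \frac{X \frac{1}{X}}{3} = -4 + \frac{1}{3} \cdot 1 = -4 + \frac{1}{3} = - \frac{11}{3}$)
$S = \frac{177}{10}$ ($S = \frac{7}{5 + 5 \cdot 1} + 17 = \frac{7}{5 + 5} + 17 = \frac{7}{10} + 17 = \frac{177}{10} \approx 17.7$)
$\left(-4 - -5\right) S k{\left(9 \right)} = \left(-4 - -5\right) \frac{177}{10} \left(- \frac{11}{3}\right) = \left(-4 + 5\right) \left(- \frac{649}{10}\right) = 1 \left(- \frac{649}{10}\right) = - \frac{649}{10}$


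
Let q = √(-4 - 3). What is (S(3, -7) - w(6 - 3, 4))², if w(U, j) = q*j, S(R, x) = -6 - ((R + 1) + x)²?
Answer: 113 + 120*I*√7 ≈ 113.0 + 317.49*I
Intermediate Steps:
q = I*√7 (q = √(-7) = I*√7 ≈ 2.6458*I)
S(R, x) = -6 - (1 + R + x)² (S(R, x) = -6 - ((1 + R) + x)² = -6 - (1 + R + x)²)
w(U, j) = I*j*√7 (w(U, j) = (I*√7)*j = I*j*√7)
(S(3, -7) - w(6 - 3, 4))² = ((-6 - (1 + 3 - 7)²) - I*4*√7)² = ((-6 - 1*(-3)²) - 4*I*√7)² = ((-6 - 1*9) - 4*I*√7)² = ((-6 - 9) - 4*I*√7)² = (-15 - 4*I*√7)²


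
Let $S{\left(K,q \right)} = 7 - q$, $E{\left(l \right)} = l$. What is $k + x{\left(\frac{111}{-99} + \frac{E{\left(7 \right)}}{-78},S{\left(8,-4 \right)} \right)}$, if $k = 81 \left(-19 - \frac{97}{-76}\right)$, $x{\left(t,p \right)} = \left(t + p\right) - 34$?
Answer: $- \frac{47596277}{32604} \approx -1459.8$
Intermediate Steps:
$x{\left(t,p \right)} = -34 + p + t$ ($x{\left(t,p \right)} = \left(p + t\right) - 34 = -34 + p + t$)
$k = - \frac{109107}{76}$ ($k = 81 \left(-19 - - \frac{97}{76}\right) = 81 \left(-19 + \frac{97}{76}\right) = 81 \left(- \frac{1347}{76}\right) = - \frac{109107}{76} \approx -1435.6$)
$k + x{\left(\frac{111}{-99} + \frac{E{\left(7 \right)}}{-78},S{\left(8,-4 \right)} \right)} = - \frac{109107}{76} + \left(-34 + \left(7 - -4\right) + \left(\frac{111}{-99} + \frac{7}{-78}\right)\right) = - \frac{109107}{76} + \left(-34 + \left(7 + 4\right) + \left(111 \left(- \frac{1}{99}\right) + 7 \left(- \frac{1}{78}\right)\right)\right) = - \frac{109107}{76} - \frac{20773}{858} = - \frac{47596277}{32604}$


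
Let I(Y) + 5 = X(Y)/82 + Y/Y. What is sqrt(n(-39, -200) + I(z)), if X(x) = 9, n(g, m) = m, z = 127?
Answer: I*sqrt(1370958)/82 ≈ 14.279*I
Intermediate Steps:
I(Y) = -319/82 (I(Y) = -5 + (9/82 + Y/Y) = -5 + (9*(1/82) + 1) = -5 + (9/82 + 1) = -5 + 91/82 = -319/82)
sqrt(n(-39, -200) + I(z)) = sqrt(-200 - 319/82) = sqrt(-16719/82) = I*sqrt(1370958)/82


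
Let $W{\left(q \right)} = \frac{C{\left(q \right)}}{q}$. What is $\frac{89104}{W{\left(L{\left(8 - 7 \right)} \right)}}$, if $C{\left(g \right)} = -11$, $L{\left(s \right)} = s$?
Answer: $- \frac{89104}{11} \approx -8100.4$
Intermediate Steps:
$W{\left(q \right)} = - \frac{11}{q}$
$\frac{89104}{W{\left(L{\left(8 - 7 \right)} \right)}} = \frac{89104}{\left(-11\right) \frac{1}{8 - 7}} = \frac{89104}{\left(-11\right) 1^{-1}} = \frac{89104}{\left(-11\right) 1} = \frac{89104}{-11} = 89104 \left(- \frac{1}{11}\right) = - \frac{89104}{11}$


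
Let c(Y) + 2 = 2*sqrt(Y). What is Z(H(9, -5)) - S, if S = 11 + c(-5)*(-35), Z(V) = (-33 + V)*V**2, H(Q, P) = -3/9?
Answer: -2287/27 + 70*I*sqrt(5) ≈ -84.704 + 156.52*I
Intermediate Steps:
H(Q, P) = -1/3 (H(Q, P) = -3*1/9 = -1/3)
Z(V) = V**2*(-33 + V)
c(Y) = -2 + 2*sqrt(Y)
S = 81 - 70*I*sqrt(5) (S = 11 + (-2 + 2*sqrt(-5))*(-35) = 11 + (-2 + 2*(I*sqrt(5)))*(-35) = 11 + (-2 + 2*I*sqrt(5))*(-35) = 11 + (70 - 70*I*sqrt(5)) = 81 - 70*I*sqrt(5) ≈ 81.0 - 156.52*I)
Z(H(9, -5)) - S = (-1/3)**2*(-33 - 1/3) - (81 - 70*I*sqrt(5)) = (1/9)*(-100/3) + (-81 + 70*I*sqrt(5)) = -100/27 + (-81 + 70*I*sqrt(5)) = -2287/27 + 70*I*sqrt(5)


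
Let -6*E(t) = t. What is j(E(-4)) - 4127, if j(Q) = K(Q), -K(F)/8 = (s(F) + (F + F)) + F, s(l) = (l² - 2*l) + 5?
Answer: -37583/9 ≈ -4175.9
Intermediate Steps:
E(t) = -t/6
s(l) = 5 + l² - 2*l
K(F) = -40 - 8*F - 8*F² (K(F) = -8*(((5 + F² - 2*F) + (F + F)) + F) = -8*(((5 + F² - 2*F) + 2*F) + F) = -8*((5 + F²) + F) = -8*(5 + F + F²) = -40 - 8*F - 8*F²)
j(Q) = -40 - 8*Q - 8*Q²
j(E(-4)) - 4127 = (-40 - (-4)*(-4)/3 - 8*(-⅙*(-4))²) - 4127 = (-40 - 8*⅔ - 8*(⅔)²) - 4127 = (-40 - 16/3 - 8*4/9) - 4127 = (-40 - 16/3 - 32/9) - 4127 = -440/9 - 4127 = -37583/9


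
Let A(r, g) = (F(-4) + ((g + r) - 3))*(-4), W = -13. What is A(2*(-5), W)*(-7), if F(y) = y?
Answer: -840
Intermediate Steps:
A(r, g) = 28 - 4*g - 4*r (A(r, g) = (-4 + ((g + r) - 3))*(-4) = (-4 + (-3 + g + r))*(-4) = (-7 + g + r)*(-4) = 28 - 4*g - 4*r)
A(2*(-5), W)*(-7) = (28 - 4*(-13) - 8*(-5))*(-7) = (28 + 52 - 4*(-10))*(-7) = (28 + 52 + 40)*(-7) = 120*(-7) = -840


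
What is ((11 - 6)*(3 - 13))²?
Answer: 2500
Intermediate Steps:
((11 - 6)*(3 - 13))² = (5*(-10))² = (-50)² = 2500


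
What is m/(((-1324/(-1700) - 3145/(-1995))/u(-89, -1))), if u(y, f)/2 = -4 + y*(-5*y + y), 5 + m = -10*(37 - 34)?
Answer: 188072241000/199697 ≈ 9.4179e+5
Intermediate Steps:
m = -35 (m = -5 - 10*(37 - 34) = -5 - 10*3 = -5 - 30 = -35)
u(y, f) = -8 - 8*y² (u(y, f) = 2*(-4 + y*(-5*y + y)) = 2*(-4 + y*(-4*y)) = 2*(-4 - 4*y²) = -8 - 8*y²)
m/(((-1324/(-1700) - 3145/(-1995))/u(-89, -1))) = -35*(-8 - 8*(-89)²)/(-1324/(-1700) - 3145/(-1995)) = -35*(-8 - 8*7921)/(-1324*(-1/1700) - 3145*(-1/1995)) = -35*(-8 - 63368)/(331/425 + 629/399) = -35/((399394/169575)/(-63376)) = -35/((399394/169575)*(-1/63376)) = -35/(-199697/5373492600) = -35*(-5373492600/199697) = 188072241000/199697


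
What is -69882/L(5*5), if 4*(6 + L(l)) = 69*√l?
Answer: -93176/107 ≈ -870.80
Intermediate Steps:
L(l) = -6 + 69*√l/4 (L(l) = -6 + (69*√l)/4 = -6 + 69*√l/4)
-69882/L(5*5) = -69882/(-6 + 69*√(5*5)/4) = -69882/(-6 + 69*√25/4) = -69882/(-6 + (69/4)*5) = -69882/(-6 + 345/4) = -69882/321/4 = -69882*4/321 = -93176/107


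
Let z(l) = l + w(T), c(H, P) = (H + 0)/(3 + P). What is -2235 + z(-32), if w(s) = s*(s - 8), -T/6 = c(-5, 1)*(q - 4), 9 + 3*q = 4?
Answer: -483/4 ≈ -120.75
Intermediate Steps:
q = -5/3 (q = -3 + (⅓)*4 = -3 + 4/3 = -5/3 ≈ -1.6667)
c(H, P) = H/(3 + P)
T = -85/2 (T = -6*(-5/(3 + 1))*(-5/3 - 4) = -6*(-5/4)*(-17)/3 = -6*(-5*¼)*(-17)/3 = -(-15)*(-17)/(2*3) = -6*85/12 = -85/2 ≈ -42.500)
w(s) = s*(-8 + s)
z(l) = 8585/4 + l (z(l) = l - 85*(-8 - 85/2)/2 = l - 85/2*(-101/2) = l + 8585/4 = 8585/4 + l)
-2235 + z(-32) = -2235 + (8585/4 - 32) = -2235 + 8457/4 = -483/4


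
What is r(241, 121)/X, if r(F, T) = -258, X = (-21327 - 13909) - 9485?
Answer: 86/14907 ≈ 0.0057691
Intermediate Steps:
X = -44721 (X = -35236 - 9485 = -44721)
r(241, 121)/X = -258/(-44721) = -258*(-1/44721) = 86/14907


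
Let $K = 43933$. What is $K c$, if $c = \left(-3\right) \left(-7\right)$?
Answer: $922593$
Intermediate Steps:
$c = 21$
$K c = 43933 \cdot 21 = 922593$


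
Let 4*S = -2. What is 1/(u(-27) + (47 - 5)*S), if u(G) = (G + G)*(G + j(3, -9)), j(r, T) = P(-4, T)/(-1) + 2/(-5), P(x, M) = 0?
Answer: 5/7293 ≈ 0.00068559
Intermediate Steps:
S = -½ (S = (¼)*(-2) = -½ ≈ -0.50000)
j(r, T) = -⅖ (j(r, T) = 0/(-1) + 2/(-5) = 0*(-1) + 2*(-⅕) = 0 - ⅖ = -⅖)
u(G) = 2*G*(-⅖ + G) (u(G) = (G + G)*(G - ⅖) = (2*G)*(-⅖ + G) = 2*G*(-⅖ + G))
1/(u(-27) + (47 - 5)*S) = 1/((⅖)*(-27)*(-2 + 5*(-27)) + (47 - 5)*(-½)) = 1/((⅖)*(-27)*(-2 - 135) + 42*(-½)) = 1/((⅖)*(-27)*(-137) - 21) = 1/(7398/5 - 21) = 1/(7293/5) = 5/7293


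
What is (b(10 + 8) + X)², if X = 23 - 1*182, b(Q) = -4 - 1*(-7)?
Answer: 24336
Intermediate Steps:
b(Q) = 3 (b(Q) = -4 + 7 = 3)
X = -159 (X = 23 - 182 = -159)
(b(10 + 8) + X)² = (3 - 159)² = (-156)² = 24336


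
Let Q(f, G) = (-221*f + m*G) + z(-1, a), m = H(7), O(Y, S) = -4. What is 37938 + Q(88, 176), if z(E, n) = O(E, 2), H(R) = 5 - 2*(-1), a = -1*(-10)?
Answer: 19718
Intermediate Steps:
a = 10
H(R) = 7 (H(R) = 5 + 2 = 7)
m = 7
z(E, n) = -4
Q(f, G) = -4 - 221*f + 7*G (Q(f, G) = (-221*f + 7*G) - 4 = -4 - 221*f + 7*G)
37938 + Q(88, 176) = 37938 + (-4 - 221*88 + 7*176) = 37938 + (-4 - 19448 + 1232) = 37938 - 18220 = 19718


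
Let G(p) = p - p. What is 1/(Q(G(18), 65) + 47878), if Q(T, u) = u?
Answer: 1/47943 ≈ 2.0858e-5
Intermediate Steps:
G(p) = 0
1/(Q(G(18), 65) + 47878) = 1/(65 + 47878) = 1/47943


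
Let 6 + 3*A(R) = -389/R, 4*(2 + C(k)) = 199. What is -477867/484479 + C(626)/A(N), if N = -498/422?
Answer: -28303879499/52055653620 ≈ -0.54372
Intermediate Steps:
C(k) = 191/4 (C(k) = -2 + (¼)*199 = -2 + 199/4 = 191/4)
N = -249/211 (N = -498*1/422 = -249/211 ≈ -1.1801)
A(R) = -2 - 389/(3*R) (A(R) = -2 + (-389/R)/3 = -2 - 389/(3*R))
-477867/484479 + C(626)/A(N) = -477867/484479 + 191/(4*(-2 - 389/(3*(-249/211)))) = -477867*1/484479 + 191/(4*(-2 - 389/3*(-211/249))) = -159289/161493 + 191/(4*(-2 + 82079/747)) = -159289/161493 + 191/(4*(80585/747)) = -159289/161493 + (191/4)*(747/80585) = -159289/161493 + 142677/322340 = -28303879499/52055653620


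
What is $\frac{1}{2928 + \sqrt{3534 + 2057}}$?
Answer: $\frac{2928}{8567593} - \frac{\sqrt{5591}}{8567593} \approx 0.00033303$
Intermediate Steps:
$\frac{1}{2928 + \sqrt{3534 + 2057}} = \frac{1}{2928 + \sqrt{5591}}$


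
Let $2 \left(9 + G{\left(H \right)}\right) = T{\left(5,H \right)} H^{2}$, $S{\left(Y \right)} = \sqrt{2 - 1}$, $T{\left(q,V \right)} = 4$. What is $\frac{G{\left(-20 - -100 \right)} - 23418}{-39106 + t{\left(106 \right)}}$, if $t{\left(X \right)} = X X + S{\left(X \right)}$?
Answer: $\frac{10627}{27869} \approx 0.38132$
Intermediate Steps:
$S{\left(Y \right)} = 1$ ($S{\left(Y \right)} = \sqrt{1} = 1$)
$G{\left(H \right)} = -9 + 2 H^{2}$ ($G{\left(H \right)} = -9 + \frac{4 H^{2}}{2} = -9 + 2 H^{2}$)
$t{\left(X \right)} = 1 + X^{2}$ ($t{\left(X \right)} = X X + 1 = X^{2} + 1 = 1 + X^{2}$)
$\frac{G{\left(-20 - -100 \right)} - 23418}{-39106 + t{\left(106 \right)}} = \frac{\left(-9 + 2 \left(-20 - -100\right)^{2}\right) - 23418}{-39106 + \left(1 + 106^{2}\right)} = \frac{\left(-9 + 2 \left(-20 + 100\right)^{2}\right) - 23418}{-39106 + \left(1 + 11236\right)} = \frac{\left(-9 + 2 \cdot 80^{2}\right) - 23418}{-39106 + 11237} = \frac{\left(-9 + 2 \cdot 6400\right) - 23418}{-27869} = \left(\left(-9 + 12800\right) - 23418\right) \left(- \frac{1}{27869}\right) = \left(12791 - 23418\right) \left(- \frac{1}{27869}\right) = \left(-10627\right) \left(- \frac{1}{27869}\right) = \frac{10627}{27869}$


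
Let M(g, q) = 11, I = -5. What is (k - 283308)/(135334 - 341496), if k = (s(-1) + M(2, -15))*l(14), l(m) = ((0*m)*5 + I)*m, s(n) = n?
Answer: 142004/103081 ≈ 1.3776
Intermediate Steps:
l(m) = -5*m (l(m) = ((0*m)*5 - 5)*m = (0*5 - 5)*m = (0 - 5)*m = -5*m)
k = -700 (k = (-1 + 11)*(-5*14) = 10*(-70) = -700)
(k - 283308)/(135334 - 341496) = (-700 - 283308)/(135334 - 341496) = -284008/(-206162) = -284008*(-1/206162) = 142004/103081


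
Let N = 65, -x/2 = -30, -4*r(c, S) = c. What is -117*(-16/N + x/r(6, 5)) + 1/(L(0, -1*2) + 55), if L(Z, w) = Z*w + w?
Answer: 1247837/265 ≈ 4708.8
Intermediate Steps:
r(c, S) = -c/4
x = 60 (x = -2*(-30) = 60)
L(Z, w) = w + Z*w
-117*(-16/N + x/r(6, 5)) + 1/(L(0, -1*2) + 55) = -117*(-16/65 + 60/((-¼*6))) + 1/((-1*2)*(1 + 0) + 55) = -117*(-16*1/65 + 60/(-3/2)) + 1/(-2*1 + 55) = -117*(-16/65 + 60*(-⅔)) + 1/(-2 + 55) = -117*(-16/65 - 40) + 1/53 = -117*(-2616/65) + 1/53 = 23544/5 + 1/53 = 1247837/265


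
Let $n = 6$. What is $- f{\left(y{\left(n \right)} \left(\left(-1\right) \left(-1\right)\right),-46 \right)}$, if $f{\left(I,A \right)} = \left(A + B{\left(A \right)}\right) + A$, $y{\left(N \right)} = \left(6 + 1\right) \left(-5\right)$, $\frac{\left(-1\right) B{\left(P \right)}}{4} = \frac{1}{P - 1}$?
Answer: $\frac{4320}{47} \approx 91.915$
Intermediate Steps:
$B{\left(P \right)} = - \frac{4}{-1 + P}$ ($B{\left(P \right)} = - \frac{4}{P - 1} = - \frac{4}{-1 + P}$)
$y{\left(N \right)} = -35$ ($y{\left(N \right)} = 7 \left(-5\right) = -35$)
$f{\left(I,A \right)} = - \frac{4}{-1 + A} + 2 A$ ($f{\left(I,A \right)} = \left(A - \frac{4}{-1 + A}\right) + A = - \frac{4}{-1 + A} + 2 A$)
$- f{\left(y{\left(n \right)} \left(\left(-1\right) \left(-1\right)\right),-46 \right)} = - \frac{2 \left(-2 - 46 \left(-1 - 46\right)\right)}{-1 - 46} = - \frac{2 \left(-2 - -2162\right)}{-47} = - \frac{2 \left(-1\right) \left(-2 + 2162\right)}{47} = - \frac{2 \left(-1\right) 2160}{47} = \left(-1\right) \left(- \frac{4320}{47}\right) = \frac{4320}{47}$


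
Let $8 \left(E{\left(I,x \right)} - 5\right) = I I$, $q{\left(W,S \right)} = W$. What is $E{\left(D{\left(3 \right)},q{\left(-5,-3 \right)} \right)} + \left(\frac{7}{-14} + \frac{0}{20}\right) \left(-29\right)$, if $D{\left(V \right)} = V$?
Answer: $\frac{165}{8} \approx 20.625$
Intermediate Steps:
$E{\left(I,x \right)} = 5 + \frac{I^{2}}{8}$ ($E{\left(I,x \right)} = 5 + \frac{I I}{8} = 5 + \frac{I^{2}}{8}$)
$E{\left(D{\left(3 \right)},q{\left(-5,-3 \right)} \right)} + \left(\frac{7}{-14} + \frac{0}{20}\right) \left(-29\right) = \left(5 + \frac{3^{2}}{8}\right) + \left(\frac{7}{-14} + \frac{0}{20}\right) \left(-29\right) = \left(5 + \frac{1}{8} \cdot 9\right) + \left(7 \left(- \frac{1}{14}\right) + 0 \cdot \frac{1}{20}\right) \left(-29\right) = \left(5 + \frac{9}{8}\right) + \left(- \frac{1}{2} + 0\right) \left(-29\right) = \frac{49}{8} - - \frac{29}{2} = \frac{49}{8} + \frac{29}{2} = \frac{165}{8}$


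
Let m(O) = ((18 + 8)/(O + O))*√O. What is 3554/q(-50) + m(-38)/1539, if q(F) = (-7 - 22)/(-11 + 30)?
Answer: -67526/29 - 13*I*√38/58482 ≈ -2328.5 - 0.0013703*I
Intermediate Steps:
q(F) = -29/19
m(O) = 13/√O (m(O) = (26/((2*O)))*√O = (26*(1/(2*O)))*√O = (13/O)*√O = 13/√O)
3554/q(-50) + m(-38)/1539 = 3554/(-29/19) + (13/√(-38))/1539 = 3554*(-19/29) + (13*(-I*√38/38))*(1/1539) = -67526/29 - 13*I*√38/38*(1/1539) = -67526/29 - 13*I*√38/58482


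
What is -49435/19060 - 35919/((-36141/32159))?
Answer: 1467652254395/45923164 ≈ 31959.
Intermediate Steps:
-49435/19060 - 35919/((-36141/32159)) = -49435*1/19060 - 35919/((-36141*1/32159)) = -9887/3812 - 35919/(-36141/32159) = -9887/3812 - 35919*(-32159/36141) = -9887/3812 + 385039707/12047 = 1467652254395/45923164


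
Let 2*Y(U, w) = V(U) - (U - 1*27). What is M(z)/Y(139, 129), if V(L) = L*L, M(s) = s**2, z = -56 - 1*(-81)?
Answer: 1250/19209 ≈ 0.065074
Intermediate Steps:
z = 25 (z = -56 + 81 = 25)
V(L) = L**2
Y(U, w) = 27/2 + U**2/2 - U/2 (Y(U, w) = (U**2 - (U - 1*27))/2 = (U**2 - (U - 27))/2 = (U**2 - (-27 + U))/2 = (U**2 + (27 - U))/2 = (27 + U**2 - U)/2 = 27/2 + U**2/2 - U/2)
M(z)/Y(139, 129) = 25**2/(27/2 + (1/2)*139**2 - 1/2*139) = 625/(27/2 + (1/2)*19321 - 139/2) = 625/(27/2 + 19321/2 - 139/2) = 625/(19209/2) = 625*(2/19209) = 1250/19209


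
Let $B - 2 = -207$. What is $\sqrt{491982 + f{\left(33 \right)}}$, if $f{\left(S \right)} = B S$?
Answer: $3 \sqrt{53913} \approx 696.58$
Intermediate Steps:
$B = -205$ ($B = 2 - 207 = -205$)
$f{\left(S \right)} = - 205 S$
$\sqrt{491982 + f{\left(33 \right)}} = \sqrt{491982 - 6765} = \sqrt{485217} = 3 \sqrt{53913}$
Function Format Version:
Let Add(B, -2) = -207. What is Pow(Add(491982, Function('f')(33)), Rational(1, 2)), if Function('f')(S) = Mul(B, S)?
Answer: Mul(3, Pow(53913, Rational(1, 2))) ≈ 696.58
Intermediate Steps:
B = -205 (B = Add(2, -207) = -205)
Function('f')(S) = Mul(-205, S)
Pow(Add(491982, Function('f')(33)), Rational(1, 2)) = Pow(Add(491982, Mul(-205, 33)), Rational(1, 2)) = Pow(Add(491982, -6765), Rational(1, 2)) = Pow(485217, Rational(1, 2)) = Mul(3, Pow(53913, Rational(1, 2)))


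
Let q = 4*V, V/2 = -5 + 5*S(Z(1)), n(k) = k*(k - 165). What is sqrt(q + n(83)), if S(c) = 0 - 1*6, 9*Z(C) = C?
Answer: I*sqrt(7086) ≈ 84.178*I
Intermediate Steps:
Z(C) = C/9
S(c) = -6 (S(c) = 0 - 6 = -6)
n(k) = k*(-165 + k)
V = -70 (V = 2*(-5 + 5*(-6)) = 2*(-5 - 30) = 2*(-35) = -70)
q = -280 (q = 4*(-70) = -280)
sqrt(q + n(83)) = sqrt(-280 + 83*(-165 + 83)) = sqrt(-280 + 83*(-82)) = sqrt(-280 - 6806) = sqrt(-7086) = I*sqrt(7086)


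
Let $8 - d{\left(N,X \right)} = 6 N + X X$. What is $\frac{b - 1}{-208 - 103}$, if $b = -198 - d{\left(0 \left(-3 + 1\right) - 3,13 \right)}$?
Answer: $\frac{56}{311} \approx 0.18006$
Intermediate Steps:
$d{\left(N,X \right)} = 8 - X^{2} - 6 N$ ($d{\left(N,X \right)} = 8 - \left(6 N + X X\right) = 8 - \left(6 N + X^{2}\right) = 8 - \left(X^{2} + 6 N\right) = 8 - X^{2} - 6 N$)
$b = -55$ ($b = -198 - \left(8 - 13^{2} - 6 \left(0 \left(-3 + 1\right) - 3\right)\right) = -198 - \left(8 - 169 - 6 \left(0 \left(-2\right) - 3\right)\right) = -198 - \left(8 - 169 - 6 \left(0 - 3\right)\right) = -198 - \left(8 - 169 - -18\right) = -198 - \left(8 - 169 + 18\right) = -198 - -143 = -198 + 143 = -55$)
$\frac{b - 1}{-208 - 103} = \frac{-55 - 1}{-208 - 103} = - \frac{56}{-311} = \left(-56\right) \left(- \frac{1}{311}\right) = \frac{56}{311}$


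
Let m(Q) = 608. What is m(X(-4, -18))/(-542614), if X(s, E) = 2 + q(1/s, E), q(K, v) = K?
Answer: -304/271307 ≈ -0.0011205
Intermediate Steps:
X(s, E) = 2 + 1/s
m(X(-4, -18))/(-542614) = 608/(-542614) = 608*(-1/542614) = -304/271307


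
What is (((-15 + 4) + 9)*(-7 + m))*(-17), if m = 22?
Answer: 510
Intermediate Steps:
(((-15 + 4) + 9)*(-7 + m))*(-17) = (((-15 + 4) + 9)*(-7 + 22))*(-17) = ((-11 + 9)*15)*(-17) = -2*15*(-17) = -30*(-17) = 510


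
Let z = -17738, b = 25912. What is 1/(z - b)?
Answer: -1/43650 ≈ -2.2910e-5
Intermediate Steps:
1/(z - b) = 1/(-17738 - 1*25912) = 1/(-17738 - 25912) = 1/(-43650) = -1/43650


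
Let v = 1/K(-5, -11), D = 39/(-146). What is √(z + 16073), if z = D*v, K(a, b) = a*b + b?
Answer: √165824178278/3212 ≈ 126.78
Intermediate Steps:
K(a, b) = b + a*b
D = -39/146 (D = 39*(-1/146) = -39/146 ≈ -0.26712)
v = 1/44 (v = 1/(-11*(1 - 5)) = 1/(-11*(-4)) = 1/44 ≈ 0.022727)
z = -39/6424 (z = -39/146*1/44 = -39/6424 ≈ -0.0060710)
√(z + 16073) = √(-39/6424 + 16073) = √(103252913/6424) = √165824178278/3212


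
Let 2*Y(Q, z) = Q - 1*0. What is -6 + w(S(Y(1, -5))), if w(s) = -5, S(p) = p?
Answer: -11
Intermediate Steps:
Y(Q, z) = Q/2 (Y(Q, z) = (Q - 1*0)/2 = (Q + 0)/2 = Q/2)
-6 + w(S(Y(1, -5))) = -6 - 5 = -11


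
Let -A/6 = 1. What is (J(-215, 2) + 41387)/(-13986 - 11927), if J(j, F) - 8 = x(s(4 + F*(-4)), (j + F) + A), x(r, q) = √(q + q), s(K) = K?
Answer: -41395/25913 - I*√438/25913 ≈ -1.5975 - 0.00080764*I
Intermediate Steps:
A = -6 (A = -6*1 = -6)
x(r, q) = √2*√q (x(r, q) = √(2*q) = √2*√q)
J(j, F) = 8 + √2*√(-6 + F + j) (J(j, F) = 8 + √2*√((j + F) - 6) = 8 + √2*√((F + j) - 6) = 8 + √2*√(-6 + F + j))
(J(-215, 2) + 41387)/(-13986 - 11927) = ((8 + √(-12 + 2*2 + 2*(-215))) + 41387)/(-13986 - 11927) = ((8 + √(-12 + 4 - 430)) + 41387)/(-25913) = ((8 + √(-438)) + 41387)*(-1/25913) = ((8 + I*√438) + 41387)*(-1/25913) = (41395 + I*√438)*(-1/25913) = -41395/25913 - I*√438/25913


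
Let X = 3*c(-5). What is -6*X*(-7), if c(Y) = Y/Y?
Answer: 126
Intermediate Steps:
c(Y) = 1
X = 3 (X = 3*1 = 3)
-6*X*(-7) = -6*3*(-7) = -18*(-7) = 126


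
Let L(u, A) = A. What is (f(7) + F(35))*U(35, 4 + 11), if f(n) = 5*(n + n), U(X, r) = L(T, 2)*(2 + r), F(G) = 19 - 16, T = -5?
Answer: 2482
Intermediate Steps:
F(G) = 3
U(X, r) = 4 + 2*r (U(X, r) = 2*(2 + r) = 4 + 2*r)
f(n) = 10*n (f(n) = 5*(2*n) = 10*n)
(f(7) + F(35))*U(35, 4 + 11) = (10*7 + 3)*(4 + 2*(4 + 11)) = (70 + 3)*(4 + 2*15) = 73*(4 + 30) = 73*34 = 2482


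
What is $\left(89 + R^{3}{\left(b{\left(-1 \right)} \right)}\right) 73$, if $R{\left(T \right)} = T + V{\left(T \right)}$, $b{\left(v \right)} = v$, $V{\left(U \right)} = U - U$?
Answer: $6424$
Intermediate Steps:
$V{\left(U \right)} = 0$
$R{\left(T \right)} = T$ ($R{\left(T \right)} = T + 0 = T$)
$\left(89 + R^{3}{\left(b{\left(-1 \right)} \right)}\right) 73 = \left(89 + \left(-1\right)^{3}\right) 73 = \left(89 - 1\right) 73 = 88 \cdot 73 = 6424$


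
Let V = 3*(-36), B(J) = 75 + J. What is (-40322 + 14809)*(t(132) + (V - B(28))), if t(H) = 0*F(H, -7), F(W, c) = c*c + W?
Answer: 5383243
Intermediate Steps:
F(W, c) = W + c² (F(W, c) = c² + W = W + c²)
V = -108
t(H) = 0 (t(H) = 0*(H + (-7)²) = 0*(H + 49) = 0*(49 + H) = 0)
(-40322 + 14809)*(t(132) + (V - B(28))) = (-40322 + 14809)*(0 + (-108 - (75 + 28))) = -25513*(0 + (-108 - 1*103)) = -25513*(0 + (-108 - 103)) = -25513*(0 - 211) = -25513*(-211) = 5383243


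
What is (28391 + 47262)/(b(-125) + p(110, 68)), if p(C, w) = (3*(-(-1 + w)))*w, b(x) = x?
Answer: -75653/13793 ≈ -5.4849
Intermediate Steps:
p(C, w) = w*(3 - 3*w) (p(C, w) = (3*(1 - w))*w = (3 - 3*w)*w = w*(3 - 3*w))
(28391 + 47262)/(b(-125) + p(110, 68)) = (28391 + 47262)/(-125 + 3*68*(1 - 1*68)) = 75653/(-125 + 3*68*(1 - 68)) = 75653/(-125 + 3*68*(-67)) = 75653/(-125 - 13668) = 75653/(-13793) = 75653*(-1/13793) = -75653/13793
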